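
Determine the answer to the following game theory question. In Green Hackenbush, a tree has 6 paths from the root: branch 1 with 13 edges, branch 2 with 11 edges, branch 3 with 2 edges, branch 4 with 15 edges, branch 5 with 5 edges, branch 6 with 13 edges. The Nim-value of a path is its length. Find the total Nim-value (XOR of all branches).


The tree has 6 branches from the ground vertex.
In Green Hackenbush, the Nim-value of a simple path of length k is k.
Branch 1: length 13, Nim-value = 13
Branch 2: length 11, Nim-value = 11
Branch 3: length 2, Nim-value = 2
Branch 4: length 15, Nim-value = 15
Branch 5: length 5, Nim-value = 5
Branch 6: length 13, Nim-value = 13
Total Nim-value = XOR of all branch values:
0 XOR 13 = 13
13 XOR 11 = 6
6 XOR 2 = 4
4 XOR 15 = 11
11 XOR 5 = 14
14 XOR 13 = 3
Nim-value of the tree = 3

3


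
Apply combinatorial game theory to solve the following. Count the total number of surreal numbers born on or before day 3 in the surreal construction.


Day 0: {|} = 0 is born. Count = 1.
Day n: the number of surreal numbers born by day n is 2^(n+1) - 1.
By day 0: 2^1 - 1 = 1
By day 1: 2^2 - 1 = 3
By day 2: 2^3 - 1 = 7
By day 3: 2^4 - 1 = 15
By day 3: 15 surreal numbers.

15


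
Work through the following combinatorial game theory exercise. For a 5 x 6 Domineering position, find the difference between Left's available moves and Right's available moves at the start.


Board is 5 x 6 (rows x cols).
Left (vertical) placements: (rows-1) * cols = 4 * 6 = 24
Right (horizontal) placements: rows * (cols-1) = 5 * 5 = 25
Advantage = Left - Right = 24 - 25 = -1

-1


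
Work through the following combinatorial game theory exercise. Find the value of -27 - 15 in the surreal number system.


x = -27, y = 15
x - y = -27 - 15 = -42

-42


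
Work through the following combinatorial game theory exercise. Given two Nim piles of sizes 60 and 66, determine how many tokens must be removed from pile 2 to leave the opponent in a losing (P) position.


Piles: 60 and 66
Current XOR: 60 XOR 66 = 126 (non-zero, so this is an N-position).
To make the XOR zero, we need to find a move that balances the piles.
For pile 2 (size 66): target = 66 XOR 126 = 60
We reduce pile 2 from 66 to 60.
Tokens removed: 66 - 60 = 6
Verification: 60 XOR 60 = 0

6


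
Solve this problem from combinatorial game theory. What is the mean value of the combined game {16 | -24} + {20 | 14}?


G1 = {16 | -24}, G2 = {20 | 14}
Each is a switch {a | b} with numbers a > b; its mean value is (a + b)/2, and mean value is additive over game sums: m(G1 + G2) = m(G1) + m(G2).
Mean of G1 = (16 + (-24))/2 = -8/2 = -4
Mean of G2 = (20 + (14))/2 = 34/2 = 17
Mean of G1 + G2 = -4 + 17 = 13

13


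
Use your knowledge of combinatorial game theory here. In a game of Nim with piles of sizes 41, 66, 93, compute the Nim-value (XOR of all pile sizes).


We need the XOR (exclusive or) of all pile sizes.
After XOR-ing pile 1 (size 41): 0 XOR 41 = 41
After XOR-ing pile 2 (size 66): 41 XOR 66 = 107
After XOR-ing pile 3 (size 93): 107 XOR 93 = 54
The Nim-value of this position is 54.

54


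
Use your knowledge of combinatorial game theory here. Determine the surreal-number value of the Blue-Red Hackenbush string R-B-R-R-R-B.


Edges (from ground): R-B-R-R-R-B
By Berlekamp's sign-expansion rule, a Blue-Red Hackenbush stalk has the value of the surreal number whose sign sequence is the edge sequence with B -> + and R -> -.
Sign sequence: -+---+
Trace the sign expansion in the surreal number tree, starting from 0:
Edge 1: R (sign -) -> bounds (-inf, 0), value = -1
Edge 2: B (sign +) -> bounds (-1, 0), value = -1/2
Edge 3: R (sign -) -> bounds (-1, -1/2), value = -3/4
Edge 4: R (sign -) -> bounds (-1, -3/4), value = -7/8
Edge 5: R (sign -) -> bounds (-1, -7/8), value = -15/16
Edge 6: B (sign +) -> bounds (-15/16, -7/8), value = -29/32
Game value = -29/32

-29/32


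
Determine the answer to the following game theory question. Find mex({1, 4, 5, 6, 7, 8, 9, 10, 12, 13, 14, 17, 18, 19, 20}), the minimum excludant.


Set = {1, 4, 5, 6, 7, 8, 9, 10, 12, 13, 14, 17, 18, 19, 20}
0 is NOT in the set. This is the mex.
mex = 0

0


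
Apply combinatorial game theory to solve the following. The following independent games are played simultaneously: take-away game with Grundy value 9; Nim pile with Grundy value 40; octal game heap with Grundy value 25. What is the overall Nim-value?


By the Sprague-Grundy theorem, the Grundy value of a sum of games is the XOR of individual Grundy values.
take-away game: Grundy value = 9. Running XOR: 0 XOR 9 = 9
Nim pile: Grundy value = 40. Running XOR: 9 XOR 40 = 33
octal game heap: Grundy value = 25. Running XOR: 33 XOR 25 = 56
The combined Grundy value is 56.

56


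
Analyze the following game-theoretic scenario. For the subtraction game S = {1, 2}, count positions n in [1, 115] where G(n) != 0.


Subtraction set S = {1, 2}, so G(n) = n mod 3.
G(n) = 0 when n is a multiple of 3.
Multiples of 3 in [1, 115]: 38
N-positions (nonzero Grundy) = 115 - 38 = 77

77


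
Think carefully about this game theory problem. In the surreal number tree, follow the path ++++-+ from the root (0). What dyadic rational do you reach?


Sign expansion: ++++-+
Rule: track bounds (lo, hi), initially (-inf, +inf). On '+', the current value becomes lo and we move to the simplest number in (value, hi): value + 1 if hi = +inf, otherwise the midpoint (value + hi)/2. On '-', the current value becomes hi and we move to value - 1 if lo = -inf, otherwise the midpoint (lo + value)/2.
Start at 0.
Step 1: sign = +, move right. Bounds: (0, +inf). Value = 1
Step 2: sign = +, move right. Bounds: (1, +inf). Value = 2
Step 3: sign = +, move right. Bounds: (2, +inf). Value = 3
Step 4: sign = +, move right. Bounds: (3, +inf). Value = 4
Step 5: sign = -, move left. Bounds: (3, 4). Value = 7/2
Step 6: sign = +, move right. Bounds: (7/2, 4). Value = 15/4
The surreal number with sign expansion ++++-+ is 15/4.

15/4


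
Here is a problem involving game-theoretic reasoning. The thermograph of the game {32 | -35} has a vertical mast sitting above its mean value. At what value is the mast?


Game = {32 | -35}, a switch {a | b} with numbers a > b.
Its thermograph has left wall a - t and right wall b + t, which meet at t = (a - b)/2, where both equal (a + b)/2. So the mast (mean value) is at (a + b)/2.
Mean = (32 + (-35))/2 = -3/2 = -3/2

-3/2


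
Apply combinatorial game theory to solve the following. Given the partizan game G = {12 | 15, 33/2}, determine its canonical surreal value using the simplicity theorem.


Left options: {12}, max = 12
Right options: {15, 33/2}, min = 15
All options are numbers and max(Left) < min(Right), so by the simplicity theorem the value is the simplest (earliest-born) number strictly between 12 and 15.
Integers 13 through 14 all lie strictly between 12 and 15.
Among integers, the simplest (lowest birthday = smallest |n|; 0 is born on day 0, +-n on day n) is 13.
No non-integer in the interval can be simpler: if x is a non-integer in the interval, then floor(x) or ceil(x) also lies in the interval (the interval contains an integer), and both are proper prefixes of x's sign expansion, i.e. born earlier. So the game value is 13.
Game value = 13

13


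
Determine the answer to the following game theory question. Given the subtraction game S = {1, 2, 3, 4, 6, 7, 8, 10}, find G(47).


The subtraction set is S = {1, 2, 3, 4, 6, 7, 8, 10}.
G(k) = mex{ G(k - s) : s in S, s <= k }. We compute iteratively: G(0) = 0.
G(1) = mex({0}) = 1
G(2) = mex({0, 1}) = 2
G(3) = mex({0, 1, 2}) = 3
G(4) = mex({0, 1, 2, 3}) = 4
G(5) = mex({1, 2, 3, 4}) = 0
G(6) = mex({0, 2, 3, 4}) = 1
G(7) = mex({0, 1, 3, 4}) = 2
G(8) = mex({0, 1, 2, 4}) = 3
G(9) = mex({0, 1, 2, 3}) = 4
G(10) = mex({0, 1, 2, 3, 4}) = 5
G(11) = mex({0, 1, 2, 3, 4, 5}) = 6
G(12) = mex({0, 1, 2, 3, 4, 5, 6}) = 7
G(13) = mex({0, 1, 2, 3, 4, 5, 6, 7}) = 8
G(14) = mex({1, 2, 3, 4, 5, 6, 7, 8}) = 0
G(15) = mex({0, 2, 3, 4, 6, 7, 8}) = 1
G(16) = mex({0, 1, 3, 4, 5, 7, 8}) = 2
G(17) = mex({0, 1, 2, 4, 5, 6, 8}) = 3
G(18) = mex({0, 1, 2, 3, 5, 6, 7}) = 4
G(19) = mex({1, 2, 3, 4, 6, 7, 8}) = 0
G(20) = mex({0, 2, 3, 4, 5, 7, 8}) = 1
G(21) = mex({0, 1, 3, 4, 6, 8}) = 2
G(22) = mex({0, 1, 2, 4, 7}) = 3
G(23) = mex({0, 1, 2, 3, 8}) = 4
Observe that G(14)..G(23) = 0, 1, 2, 3, 4, 0, 1, 2, 3, 4 repeats G(0)..G(9) = 0, 1, 2, 3, 4, 0, 1, 2, 3, 4.
For k >= max(S) = 10, G(k) is determined by the previous 10 values G(k-10)..G(k-1); a window of 10 consecutive values has recurred shifted by 14, so by induction G(k + 14) = G(k) for all k >= 0: the sequence is periodic from the start with period 14.
One period: G(0..13) = 0, 1, 2, 3, 4, 0, 1, 2, 3, 4, 5, 6, 7, 8.
47 mod 14 = 5, so G(47) = G(5) = 0.

0


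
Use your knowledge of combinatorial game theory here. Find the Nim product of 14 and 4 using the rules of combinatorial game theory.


Nim multiplication is bilinear over XOR: (u XOR v) * w = (u*w) XOR (v*w).
So we split each operand into its bit components and XOR the pairwise Nim products.
14 = 2 + 4 + 8 (as XOR of powers of 2).
4 = 4 (as XOR of powers of 2).
Using the standard Nim-product table on single bits:
  2*2 = 3,   2*4 = 8,   2*8 = 12,
  4*4 = 6,   4*8 = 11,  8*8 = 13,
and  1*x = x (identity), k*l = l*k (commutative).
Pairwise Nim products:
  2 * 4 = 8
  4 * 4 = 6
  8 * 4 = 11
XOR them: 8 XOR 6 XOR 11 = 5.
Result: 14 * 4 = 5 (in Nim).

5


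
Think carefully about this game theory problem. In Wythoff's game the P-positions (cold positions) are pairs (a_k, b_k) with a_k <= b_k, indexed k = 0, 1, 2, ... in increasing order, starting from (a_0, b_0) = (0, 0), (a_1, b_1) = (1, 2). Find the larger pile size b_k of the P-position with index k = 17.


By Wythoff's theorem, a_k = floor(k * phi) and b_k = floor(k * phi^2) = a_k + k, where phi = (1 + sqrt(5))/2 is the golden ratio.
phi = (1 + sqrt(5))/2 = 1.618034
phi^2 = phi + 1 = 2.618034
k = 17
k * phi^2 = 17 * 2.618034 = 44.506578
b_17 = floor(k * phi^2) = 44 (check: a_17 + k = 27 + 17 = 44)

44


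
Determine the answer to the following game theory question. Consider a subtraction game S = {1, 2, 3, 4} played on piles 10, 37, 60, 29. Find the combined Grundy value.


Subtraction set: {1, 2, 3, 4}
For this subtraction set, G(n) = n mod 5 (period = max + 1 = 5).
Pile 1 (size 10): G(10) = 10 mod 5 = 0
Pile 2 (size 37): G(37) = 37 mod 5 = 2
Pile 3 (size 60): G(60) = 60 mod 5 = 0
Pile 4 (size 29): G(29) = 29 mod 5 = 4
Total Grundy value = XOR of all: 0 XOR 2 XOR 0 XOR 4 = 6

6


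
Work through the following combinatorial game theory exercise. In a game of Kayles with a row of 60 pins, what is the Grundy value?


Kayles: a move removes 1 or 2 adjacent pins from a contiguous row.
Removing pins from a row of k leaves two independent rows (a, b) with a + b = k - 1 (one pin) or a + b = k - 2 (two pins); an end removal gives a = 0.
By Sprague-Grundy, G(k) = mex{ G(a) XOR G(b) } over all these splits. G(0) = 0.
G(1): splits (0,0):0^0=0 -> mex({0}) = 1
G(2): splits (0,1):0^1=1 (0,0):0^0=0 -> mex({0, 1}) = 2
G(3): splits (0,2):0^2=2 (1,1):1^1=0 (0,1):0^1=1 -> mex({0, 1, 2}) = 3
G(4): splits (0,3):0^3=3 (1,2):1^2=3 (0,2):0^2=2 (1,1):1^1=0 -> mex({0, 2, 3}) = 1
G(5): splits (0,4):0^1=1 (1,3):1^3=2 (2,2):2^2=0 (0,3):0^3=3 (1,2):1^2=3 -> mex({0, 1, 2, 3}) = 4
G(6) = mex({0, 1, 2, 4}) = 3
G(7) = mex({0, 1, 3, 4, 5}) = 2
G(8) = mex({0, 2, 3, 5, 6}) = 1
G(9) = mex({0, 1, 2, 3, 6, 7}) = 4
G(10) = mex({0, 1, 3, 4, 5, 7}) = 2
G(11) = mex({0, 1, 2, 3, 4, 5}) = 6
G(12) = mex({0, 1, 2, 3, 5, 6, 7}) = 4
G(13) = mex({0, 2, 3, 4, 6, 7}) = 1
G(14) = mex({0, 1, 4, 5, 6, 7}) = 2
G(15) = mex({0, 1, 2, 3, 4, 5, 6}) = 7
G(16) = mex({0, 2, 3, 5, 6, 7}) = 1
G(17) = mex({0, 1, 2, 3, 5, 6, 7}) = 4
G(18) = mex({0, 1, 2, 4, 5, 6}) = 3
G(19) = mex({0, 1, 3, 4, 5, 7}) = 2
G(20) = mex({0, 2, 3, 4, 5, 6, 7}) = 1
G(21) = mex({0, 1, 2, 3, 5, 6, 7}) = 4
G(22) = mex({0, 1, 2, 3, 4, 5, 7}) = 6
G(23) = mex({0, 1, 2, 3, 4, 5, 6}) = 7
G(24) = mex({0, 1, 2, 3, 5, 6, 7}) = 4
G(25) = mex({0, 2, 3, 4, 6, 7}) = 1
G(26) = mex({0, 1, 3, 4, 5, 6, 7}) = 2
G(27) = mex({0, 1, 2, 3, 4, 5, 6, 7}) = 8
G(28) = mex({0, 1, 2, 3, 4, 6, 7, 8}) = 5
G(29) = mex({0, 1, 2, 3, 5, 6, 7, 8, 9}) = 4
G(30) = mex({0, 1, 2, 3, 4, 5, 6, 9, 10}) = 7
G(31) = mex({0, 1, 3, 4, 5, 7, 10, 11}) = 2
G(32) = mex({0, 2, 3, 4, 5, 6, 7, 9, 11}) = 1
G(33) = mex({0, 1, 2, 3, 4, 5, 6, 7, 9, 12}) = 8
G(34) = mex({0, 1, 2, 3, 4, 5, 7, 8, 11, 12}) = 6
G(35) = mex({0, 1, 2, 3, 4, 5, 6, 8, 9, 10, 11}) = 7
G(36) = mex({0, 1, 2, 3, 5, 6, 7, 9, 10}) = 4
G(37) = mex({0, 2, 3, 4, 6, 7, 9, 10, 11, 12}) = 1
G(38) = mex({0, 1, 3, 4, 5, 6, 7, 9, 10, 11, 12}) = 2
G(39) = mex({0, 1, 2, 4, 5, 6, 7, 9, 10, 12, 14}) = 3
G(40) = mex({0, 2, 3, 4, 6, 7, 11, 12, 14}) = 1
G(41) = mex({0, 1, 2, 3, 5, 6, 7, 9, 10, 11, 12}) = 4
G(42) = mex({0, 1, 2, 3, 4, 5, 6, 9, 10}) = 7
G(43) = mex({0, 1, 3, 4, 5, 7, 9, 10, 12, 15}) = 2
G(44) = mex({0, 2, 3, 4, 5, 6, 7, 9, 10, 12, 15}) = 1
G(45) = mex({0, 1, 2, 3, 4, 5, 6, 7, 9, 10, 12, 14}) = 8
G(46) = mex({0, 1, 3, 4, 5, 7, 8, 11, 12, 14}) = 2
G(47) = mex({0, 1, 2, 3, 4, 5, 6, 8, 9, 10, 11, 12}) = 7
G(48) = mex({0, 1, 2, 3, 5, 6, 7, 9, 10}) = 4
G(49) = mex({0, 2, 3, 4, 6, 7, 9, 10, 11, 12, 15}) = 1
G(50) = mex({0, 1, 4, 5, 6, 7, 9, 11, 12, 14, 15}) = 2
G(51) = mex({0, 1, 2, 3, 4, 5, 6, 7, 9, 12, 14, 15}) = 8
G(52) = mex({0, 2, 3, 4, 5, 6, 7, 8, 11, 12, 15}) = 1
G(53) = mex({0, 1, 2, 3, 5, 6, 7, 8, 9, 10, 11, 12}) = 4
G(54) = mex({0, 1, 2, 3, 4, 5, 6, 9, 10}) = 7
G(55) = mex({0, 1, 3, 4, 5, 7, 9, 10, 11, 12}) = 2
G(56) = mex({0, 2, 3, 4, 5, 6, 7, 9, 10, 11, 12, 13, 14}) = 1
G(57) = mex({0, 1, 2, 3, 5, 6, 7, 9, 10, 12, 13, 14, 15}) = 4
G(58) = mex({0, 1, 3, 4, 5, 7, 11, 12, 14, 15}) = 2
G(59) = mex({0, 1, 2, 3, 4, 5, 6, 9, 10, 11, 12, 15}) = 7
G(60) = mex({0, 1, 2, 3, 5, 6, 7, 9, 10}) = 4
Therefore G(60) = 4.

4


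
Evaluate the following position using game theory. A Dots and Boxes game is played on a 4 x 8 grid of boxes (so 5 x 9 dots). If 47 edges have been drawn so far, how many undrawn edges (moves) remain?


Grid: 4 x 8 boxes, i.e. 5 rows and 9 columns of dots.
Horizontal edges: (rows + 1) * cols = 5 * 8 = 40
Vertical edges: rows * (cols + 1) = 4 * 9 = 36
Total edges: 40 + 36 = 76
Edges drawn: 47
Remaining: 76 - 47 = 29

29


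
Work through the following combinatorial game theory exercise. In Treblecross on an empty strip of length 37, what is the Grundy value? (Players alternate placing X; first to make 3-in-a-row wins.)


Treblecross: place X on empty cells; 3-in-a-row wins.
Playing within two cells of an existing X lets the opponent win at once, so sensible play treats the cells i-2..i+2 around each X as dead. The player left with no safe cell loses, so this is a normal-play take-away game on strips of safe cells.
Placing X at cell i (0-indexed) of a strip of k safe cells leaves independent strips of sizes max(0, i-2) and max(0, k-i-3). Hence G(k) = mex{ G(max(0,i-2)) XOR G(max(0,k-i-3)) : 0 <= i < k }, with G(0) = 0.
G(1): splits (0,0):0^0=0 -> mex({0}) = 1
G(2): splits (0,0):0^0=0 -> mex({0}) = 1
G(3): splits (0,0):0^0=0 -> mex({0}) = 1
G(4): splits (0,1):0^1=1 (0,0):0^0=0 -> mex({0, 1}) = 2
G(5): splits (0,2):0^1=1 (0,1):0^1=1 (0,0):0^0=0 -> mex({0, 1}) = 2
G(6) = mex({1}) = 0
G(7) = mex({0, 1, 2}) = 3
G(8) = mex({0, 1, 2}) = 3
G(9) = mex({0, 2}) = 1
G(10) = mex({0, 2, 3}) = 1
G(11) = mex({0, 3}) = 1
G(12) = mex({1, 3}) = 0
G(13) = mex({0, 1, 2, 3}) = 4
G(14) = mex({0, 1, 2}) = 3
G(15) = mex({0, 1, 2}) = 3
G(16) = mex({0, 1, 2, 4}) = 3
G(17) = mex({0, 1, 3, 4}) = 2
G(18) = mex({0, 1, 3, 4}) = 2
G(19) = mex({0, 1, 3, 5}) = 2
G(20) = mex({0, 1, 2, 3, 5}) = 4
G(21) = mex({0, 1, 2, 3, 5}) = 4
G(22) = mex({1, 2, 6}) = 0
G(23) = mex({0, 1, 2, 3, 4, 6}) = 5
G(24) = mex({0, 1, 2, 3, 4}) = 5
G(25) = mex({0, 1, 3, 4, 7}) = 2
G(26) = mex({0, 1, 3, 4, 5, 7}) = 2
G(27) = mex({0, 1, 3, 5}) = 2
G(28) = mex({0, 1, 2, 5}) = 3
G(29) = mex({0, 1, 2, 4, 5, 6}) = 3
G(30) = mex({1, 2, 4, 6}) = 0
G(31) = mex({0, 1, 2, 3, 4, 6}) = 5
G(32) = mex({1, 2, 3, 4, 7}) = 0
G(33) = mex({0, 3, 7}) = 1
G(34) = mex({0, 2, 3, 5, 7}) = 1
G(35) = mex({0, 2, 3, 5, 6}) = 1
G(36) = mex({0, 1, 2, 5, 6}) = 3
G(37) = mex({0, 1, 2, 4, 5, 6}) = 3
Therefore G(37) = 3.

3


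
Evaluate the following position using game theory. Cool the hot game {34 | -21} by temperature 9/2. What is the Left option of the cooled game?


Original game: {34 | -21} (a switch {a | b} with a > b).
Cooling by t (for t below the temperature (a - b)/2 = 55/2) taxes each move by t: {a | b} cooled by t is {a - t | b + t}.
Cooling amount: t = 9/2
Cooled Left option: 34 - 9/2 = 59/2
Cooled Right option: -21 + 9/2 = -33/2
Cooled game: {59/2 | -33/2}
Left option = 59/2

59/2


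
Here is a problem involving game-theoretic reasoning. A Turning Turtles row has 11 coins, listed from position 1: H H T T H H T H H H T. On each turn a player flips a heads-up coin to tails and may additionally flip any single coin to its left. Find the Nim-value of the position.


Coins: H H T T H H T H H H T
Key fact: a single head at position k behaves exactly like a Nim heap of size k (turning it to T and optionally flipping a coin at j < k corresponds to moving the heap from k to j, or to 0), and heads combine as a disjunctive sum (two heads at the same place would cancel, matching j XOR j = 0). So the Nim-value is the XOR of the 1-indexed positions of the heads.
Face-up positions (1-indexed): [1, 2, 5, 6, 8, 9, 10]
XOR 0 with 1: 0 XOR 1 = 1
XOR 1 with 2: 1 XOR 2 = 3
XOR 3 with 5: 3 XOR 5 = 6
XOR 6 with 6: 6 XOR 6 = 0
XOR 0 with 8: 0 XOR 8 = 8
XOR 8 with 9: 8 XOR 9 = 1
XOR 1 with 10: 1 XOR 10 = 11
Nim-value = 11

11


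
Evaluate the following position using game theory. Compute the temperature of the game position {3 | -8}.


The game is {3 | -8}, a switch {a | b} with numbers a > b.
Cooling {a | b} by t gives {a - t | b + t}, which stops being hot when a - t = b + t, i.e. at t = (a - b)/2. So the temperature of a switch is (a - b)/2.
Temperature = (Left option - Right option) / 2
= (3 - (-8)) / 2
= 11 / 2
= 11/2

11/2


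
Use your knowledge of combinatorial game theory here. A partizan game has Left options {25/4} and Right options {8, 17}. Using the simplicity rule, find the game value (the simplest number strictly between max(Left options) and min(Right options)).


Left options: {25/4}, max = 25/4
Right options: {8, 17}, min = 8
All options are numbers and max(Left) < min(Right), so by the simplicity theorem the value is the simplest (earliest-born) number strictly between 25/4 and 8.
The only integer strictly between 25/4 and 8 is 7.
No non-integer in the interval can be simpler: if x is a non-integer in the interval, then floor(x) or ceil(x) also lies in the interval (the interval contains an integer), and both are proper prefixes of x's sign expansion, i.e. born earlier. So the game value is 7.
Game value = 7

7


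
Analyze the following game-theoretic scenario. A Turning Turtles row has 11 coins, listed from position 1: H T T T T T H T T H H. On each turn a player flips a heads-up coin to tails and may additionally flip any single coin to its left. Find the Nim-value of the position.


Coins: H T T T T T H T T H H
Key fact: a single head at position k behaves exactly like a Nim heap of size k (turning it to T and optionally flipping a coin at j < k corresponds to moving the heap from k to j, or to 0), and heads combine as a disjunctive sum (two heads at the same place would cancel, matching j XOR j = 0). So the Nim-value is the XOR of the 1-indexed positions of the heads.
Face-up positions (1-indexed): [1, 7, 10, 11]
XOR 0 with 1: 0 XOR 1 = 1
XOR 1 with 7: 1 XOR 7 = 6
XOR 6 with 10: 6 XOR 10 = 12
XOR 12 with 11: 12 XOR 11 = 7
Nim-value = 7

7


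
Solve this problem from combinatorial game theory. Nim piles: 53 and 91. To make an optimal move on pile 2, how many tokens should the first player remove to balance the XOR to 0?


Piles: 53 and 91
Current XOR: 53 XOR 91 = 110 (non-zero, so this is an N-position).
To make the XOR zero, we need to find a move that balances the piles.
For pile 2 (size 91): target = 91 XOR 110 = 53
We reduce pile 2 from 91 to 53.
Tokens removed: 91 - 53 = 38
Verification: 53 XOR 53 = 0

38


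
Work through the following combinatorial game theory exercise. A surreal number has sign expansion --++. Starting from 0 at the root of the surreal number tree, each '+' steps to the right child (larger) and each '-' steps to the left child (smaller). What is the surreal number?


Sign expansion: --++
Rule: track bounds (lo, hi), initially (-inf, +inf). On '+', the current value becomes lo and we move to the simplest number in (value, hi): value + 1 if hi = +inf, otherwise the midpoint (value + hi)/2. On '-', the current value becomes hi and we move to value - 1 if lo = -inf, otherwise the midpoint (lo + value)/2.
Start at 0.
Step 1: sign = -, move left. Bounds: (-inf, 0). Value = -1
Step 2: sign = -, move left. Bounds: (-inf, -1). Value = -2
Step 3: sign = +, move right. Bounds: (-2, -1). Value = -3/2
Step 4: sign = +, move right. Bounds: (-3/2, -1). Value = -5/4
The surreal number with sign expansion --++ is -5/4.

-5/4


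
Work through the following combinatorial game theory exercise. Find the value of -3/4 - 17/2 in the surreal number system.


x = -3/4, y = 17/2
Converting to common denominator: 4
x = -3/4, y = 34/4
x - y = -3/4 - 17/2 = -37/4

-37/4


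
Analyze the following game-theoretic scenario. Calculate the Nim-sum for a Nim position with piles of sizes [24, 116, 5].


We need the XOR (exclusive or) of all pile sizes.
After XOR-ing pile 1 (size 24): 0 XOR 24 = 24
After XOR-ing pile 2 (size 116): 24 XOR 116 = 108
After XOR-ing pile 3 (size 5): 108 XOR 5 = 105
The Nim-value of this position is 105.

105


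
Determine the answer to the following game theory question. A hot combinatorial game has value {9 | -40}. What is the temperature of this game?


The game is {9 | -40}, a switch {a | b} with numbers a > b.
Cooling {a | b} by t gives {a - t | b + t}, which stops being hot when a - t = b + t, i.e. at t = (a - b)/2. So the temperature of a switch is (a - b)/2.
Temperature = (Left option - Right option) / 2
= (9 - (-40)) / 2
= 49 / 2
= 49/2

49/2


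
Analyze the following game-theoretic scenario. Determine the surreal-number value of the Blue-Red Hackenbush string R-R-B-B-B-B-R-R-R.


Edges (from ground): R-R-B-B-B-B-R-R-R
By Berlekamp's sign-expansion rule, a Blue-Red Hackenbush stalk has the value of the surreal number whose sign sequence is the edge sequence with B -> + and R -> -.
Sign sequence: --++++---
Trace the sign expansion in the surreal number tree, starting from 0:
Edge 1: R (sign -) -> bounds (-inf, 0), value = -1
Edge 2: R (sign -) -> bounds (-inf, -1), value = -2
Edge 3: B (sign +) -> bounds (-2, -1), value = -3/2
Edge 4: B (sign +) -> bounds (-3/2, -1), value = -5/4
Edge 5: B (sign +) -> bounds (-5/4, -1), value = -9/8
Edge 6: B (sign +) -> bounds (-9/8, -1), value = -17/16
Edge 7: R (sign -) -> bounds (-9/8, -17/16), value = -35/32
Edge 8: R (sign -) -> bounds (-9/8, -35/32), value = -71/64
Edge 9: R (sign -) -> bounds (-9/8, -71/64), value = -143/128
Game value = -143/128

-143/128


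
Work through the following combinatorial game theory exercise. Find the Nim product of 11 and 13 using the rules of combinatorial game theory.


Nim multiplication is bilinear over XOR: (u XOR v) * w = (u*w) XOR (v*w).
So we split each operand into its bit components and XOR the pairwise Nim products.
11 = 1 + 2 + 8 (as XOR of powers of 2).
13 = 1 + 4 + 8 (as XOR of powers of 2).
Using the standard Nim-product table on single bits:
  2*2 = 3,   2*4 = 8,   2*8 = 12,
  4*4 = 6,   4*8 = 11,  8*8 = 13,
and  1*x = x (identity), k*l = l*k (commutative).
Pairwise Nim products:
  1 * 1 = 1
  1 * 4 = 4
  1 * 8 = 8
  2 * 1 = 2
  2 * 4 = 8
  2 * 8 = 12
  8 * 1 = 8
  8 * 4 = 11
  8 * 8 = 13
XOR them: 1 XOR 4 XOR 8 XOR 2 XOR 8 XOR 12 XOR 8 XOR 11 XOR 13 = 5.
Result: 11 * 13 = 5 (in Nim).

5


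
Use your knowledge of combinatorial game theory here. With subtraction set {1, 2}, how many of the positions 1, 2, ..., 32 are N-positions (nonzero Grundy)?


Subtraction set S = {1, 2}, so G(n) = n mod 3.
G(n) = 0 when n is a multiple of 3.
Multiples of 3 in [1, 32]: 10
N-positions (nonzero Grundy) = 32 - 10 = 22

22


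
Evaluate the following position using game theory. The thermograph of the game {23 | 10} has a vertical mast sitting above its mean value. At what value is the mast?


Game = {23 | 10}, a switch {a | b} with numbers a > b.
Its thermograph has left wall a - t and right wall b + t, which meet at t = (a - b)/2, where both equal (a + b)/2. So the mast (mean value) is at (a + b)/2.
Mean = (23 + (10))/2 = 33/2 = 33/2

33/2


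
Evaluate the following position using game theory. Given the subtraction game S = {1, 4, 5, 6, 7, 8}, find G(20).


The subtraction set is S = {1, 4, 5, 6, 7, 8}.
G(k) = mex{ G(k - s) : s in S, s <= k }. We compute iteratively: G(0) = 0.
G(1) = mex({0}) = 1
G(2) = mex({1}) = 0
G(3) = mex({0}) = 1
G(4) = mex({0, 1}) = 2
G(5) = mex({0, 1, 2}) = 3
G(6) = mex({0, 1, 3}) = 2
G(7) = mex({0, 1, 2}) = 3
G(8) = mex({0, 1, 2, 3}) = 4
G(9) = mex({0, 1, 2, 3, 4}) = 5
G(10) = mex({0, 1, 2, 3, 5}) = 4
G(11) = mex({1, 2, 3, 4}) = 0
G(12) = mex({0, 2, 3, 4}) = 1
G(13) = mex({1, 2, 3, 4, 5}) = 0
G(14) = mex({0, 2, 3, 4, 5}) = 1
G(15) = mex({0, 1, 3, 4, 5}) = 2
G(16) = mex({0, 1, 2, 4, 5}) = 3
G(17) = mex({0, 1, 3, 4, 5}) = 2
G(18) = mex({0, 1, 2, 4}) = 3
Observe that G(11)..G(18) = 0, 1, 0, 1, 2, 3, 2, 3 repeats G(0)..G(7) = 0, 1, 0, 1, 2, 3, 2, 3.
For k >= max(S) = 8, G(k) is determined by the previous 8 values G(k-8)..G(k-1); a window of 8 consecutive values has recurred shifted by 11, so by induction G(k + 11) = G(k) for all k >= 0: the sequence is periodic from the start with period 11.
One period: G(0..10) = 0, 1, 0, 1, 2, 3, 2, 3, 4, 5, 4.
20 mod 11 = 9, so G(20) = G(9) = 5.

5


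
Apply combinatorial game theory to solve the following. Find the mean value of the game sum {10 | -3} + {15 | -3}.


G1 = {10 | -3}, G2 = {15 | -3}
Each is a switch {a | b} with numbers a > b; its mean value is (a + b)/2, and mean value is additive over game sums: m(G1 + G2) = m(G1) + m(G2).
Mean of G1 = (10 + (-3))/2 = 7/2 = 7/2
Mean of G2 = (15 + (-3))/2 = 12/2 = 6
Mean of G1 + G2 = 7/2 + 6 = 19/2

19/2


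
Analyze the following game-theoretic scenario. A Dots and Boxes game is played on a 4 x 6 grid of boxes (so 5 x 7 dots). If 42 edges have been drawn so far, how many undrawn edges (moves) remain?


Grid: 4 x 6 boxes, i.e. 5 rows and 7 columns of dots.
Horizontal edges: (rows + 1) * cols = 5 * 6 = 30
Vertical edges: rows * (cols + 1) = 4 * 7 = 28
Total edges: 30 + 28 = 58
Edges drawn: 42
Remaining: 58 - 42 = 16

16


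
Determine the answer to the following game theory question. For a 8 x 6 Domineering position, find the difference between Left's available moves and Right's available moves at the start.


Board is 8 x 6 (rows x cols).
Left (vertical) placements: (rows-1) * cols = 7 * 6 = 42
Right (horizontal) placements: rows * (cols-1) = 8 * 5 = 40
Advantage = Left - Right = 42 - 40 = 2

2


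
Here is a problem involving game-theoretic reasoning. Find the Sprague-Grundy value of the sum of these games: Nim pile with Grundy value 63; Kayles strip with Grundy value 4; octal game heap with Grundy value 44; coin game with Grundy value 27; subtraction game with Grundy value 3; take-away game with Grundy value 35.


By the Sprague-Grundy theorem, the Grundy value of a sum of games is the XOR of individual Grundy values.
Nim pile: Grundy value = 63. Running XOR: 0 XOR 63 = 63
Kayles strip: Grundy value = 4. Running XOR: 63 XOR 4 = 59
octal game heap: Grundy value = 44. Running XOR: 59 XOR 44 = 23
coin game: Grundy value = 27. Running XOR: 23 XOR 27 = 12
subtraction game: Grundy value = 3. Running XOR: 12 XOR 3 = 15
take-away game: Grundy value = 35. Running XOR: 15 XOR 35 = 44
The combined Grundy value is 44.

44


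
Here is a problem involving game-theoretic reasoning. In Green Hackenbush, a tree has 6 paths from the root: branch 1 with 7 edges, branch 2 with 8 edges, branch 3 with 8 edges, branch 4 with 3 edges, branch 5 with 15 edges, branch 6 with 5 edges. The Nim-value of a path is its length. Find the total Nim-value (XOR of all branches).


The tree has 6 branches from the ground vertex.
In Green Hackenbush, the Nim-value of a simple path of length k is k.
Branch 1: length 7, Nim-value = 7
Branch 2: length 8, Nim-value = 8
Branch 3: length 8, Nim-value = 8
Branch 4: length 3, Nim-value = 3
Branch 5: length 15, Nim-value = 15
Branch 6: length 5, Nim-value = 5
Total Nim-value = XOR of all branch values:
0 XOR 7 = 7
7 XOR 8 = 15
15 XOR 8 = 7
7 XOR 3 = 4
4 XOR 15 = 11
11 XOR 5 = 14
Nim-value of the tree = 14

14


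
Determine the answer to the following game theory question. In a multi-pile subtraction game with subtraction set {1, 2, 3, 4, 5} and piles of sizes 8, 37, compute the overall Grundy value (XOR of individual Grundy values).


Subtraction set: {1, 2, 3, 4, 5}
For this subtraction set, G(n) = n mod 6 (period = max + 1 = 6).
Pile 1 (size 8): G(8) = 8 mod 6 = 2
Pile 2 (size 37): G(37) = 37 mod 6 = 1
Total Grundy value = XOR of all: 2 XOR 1 = 3

3


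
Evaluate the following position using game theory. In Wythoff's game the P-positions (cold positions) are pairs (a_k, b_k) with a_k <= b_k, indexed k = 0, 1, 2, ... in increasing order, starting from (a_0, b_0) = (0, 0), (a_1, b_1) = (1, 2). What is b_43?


By Wythoff's theorem, a_k = floor(k * phi) and b_k = floor(k * phi^2) = a_k + k, where phi = (1 + sqrt(5))/2 is the golden ratio.
phi = (1 + sqrt(5))/2 = 1.618034
phi^2 = phi + 1 = 2.618034
k = 43
k * phi^2 = 43 * 2.618034 = 112.575462
b_43 = floor(k * phi^2) = 112 (check: a_43 + k = 69 + 43 = 112)

112


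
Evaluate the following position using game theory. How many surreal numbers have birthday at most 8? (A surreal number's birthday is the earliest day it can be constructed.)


Day 0: {|} = 0 is born. Count = 1.
Day n: the number of surreal numbers born by day n is 2^(n+1) - 1.
By day 0: 2^1 - 1 = 1
By day 1: 2^2 - 1 = 3
By day 2: 2^3 - 1 = 7
By day 3: 2^4 - 1 = 15
By day 4: 2^5 - 1 = 31
By day 5: 2^6 - 1 = 63
By day 6: 2^7 - 1 = 127
By day 7: 2^8 - 1 = 255
By day 8: 2^9 - 1 = 511
By day 8: 511 surreal numbers.

511


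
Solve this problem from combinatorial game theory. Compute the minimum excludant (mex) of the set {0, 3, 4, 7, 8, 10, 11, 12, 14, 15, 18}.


Set = {0, 3, 4, 7, 8, 10, 11, 12, 14, 15, 18}
0 is in the set.
1 is NOT in the set. This is the mex.
mex = 1

1


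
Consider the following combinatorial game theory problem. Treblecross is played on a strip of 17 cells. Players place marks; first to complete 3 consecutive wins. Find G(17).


Treblecross: place X on empty cells; 3-in-a-row wins.
Playing within two cells of an existing X lets the opponent win at once, so sensible play treats the cells i-2..i+2 around each X as dead. The player left with no safe cell loses, so this is a normal-play take-away game on strips of safe cells.
Placing X at cell i (0-indexed) of a strip of k safe cells leaves independent strips of sizes max(0, i-2) and max(0, k-i-3). Hence G(k) = mex{ G(max(0,i-2)) XOR G(max(0,k-i-3)) : 0 <= i < k }, with G(0) = 0.
G(1): splits (0,0):0^0=0 -> mex({0}) = 1
G(2): splits (0,0):0^0=0 -> mex({0}) = 1
G(3): splits (0,0):0^0=0 -> mex({0}) = 1
G(4): splits (0,1):0^1=1 (0,0):0^0=0 -> mex({0, 1}) = 2
G(5): splits (0,2):0^1=1 (0,1):0^1=1 (0,0):0^0=0 -> mex({0, 1}) = 2
G(6) = mex({1}) = 0
G(7) = mex({0, 1, 2}) = 3
G(8) = mex({0, 1, 2}) = 3
G(9) = mex({0, 2}) = 1
G(10) = mex({0, 2, 3}) = 1
G(11) = mex({0, 3}) = 1
G(12) = mex({1, 3}) = 0
G(13) = mex({0, 1, 2, 3}) = 4
G(14) = mex({0, 1, 2}) = 3
G(15) = mex({0, 1, 2}) = 3
G(16) = mex({0, 1, 2, 4}) = 3
G(17) = mex({0, 1, 3, 4}) = 2
Therefore G(17) = 2.

2


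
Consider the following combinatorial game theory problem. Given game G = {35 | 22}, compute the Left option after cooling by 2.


Original game: {35 | 22} (a switch {a | b} with a > b).
Cooling by t (for t below the temperature (a - b)/2 = 13/2) taxes each move by t: {a | b} cooled by t is {a - t | b + t}.
Cooling amount: t = 2
Cooled Left option: 35 - 2 = 33
Cooled Right option: 22 + 2 = 24
Cooled game: {33 | 24}
Left option = 33

33


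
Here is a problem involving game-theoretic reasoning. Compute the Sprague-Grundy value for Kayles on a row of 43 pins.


Kayles: a move removes 1 or 2 adjacent pins from a contiguous row.
Removing pins from a row of k leaves two independent rows (a, b) with a + b = k - 1 (one pin) or a + b = k - 2 (two pins); an end removal gives a = 0.
By Sprague-Grundy, G(k) = mex{ G(a) XOR G(b) } over all these splits. G(0) = 0.
G(1): splits (0,0):0^0=0 -> mex({0}) = 1
G(2): splits (0,1):0^1=1 (0,0):0^0=0 -> mex({0, 1}) = 2
G(3): splits (0,2):0^2=2 (1,1):1^1=0 (0,1):0^1=1 -> mex({0, 1, 2}) = 3
G(4): splits (0,3):0^3=3 (1,2):1^2=3 (0,2):0^2=2 (1,1):1^1=0 -> mex({0, 2, 3}) = 1
G(5): splits (0,4):0^1=1 (1,3):1^3=2 (2,2):2^2=0 (0,3):0^3=3 (1,2):1^2=3 -> mex({0, 1, 2, 3}) = 4
G(6) = mex({0, 1, 2, 4}) = 3
G(7) = mex({0, 1, 3, 4, 5}) = 2
G(8) = mex({0, 2, 3, 5, 6}) = 1
G(9) = mex({0, 1, 2, 3, 6, 7}) = 4
G(10) = mex({0, 1, 3, 4, 5, 7}) = 2
G(11) = mex({0, 1, 2, 3, 4, 5}) = 6
G(12) = mex({0, 1, 2, 3, 5, 6, 7}) = 4
G(13) = mex({0, 2, 3, 4, 6, 7}) = 1
G(14) = mex({0, 1, 4, 5, 6, 7}) = 2
G(15) = mex({0, 1, 2, 3, 4, 5, 6}) = 7
G(16) = mex({0, 2, 3, 5, 6, 7}) = 1
G(17) = mex({0, 1, 2, 3, 5, 6, 7}) = 4
G(18) = mex({0, 1, 2, 4, 5, 6}) = 3
G(19) = mex({0, 1, 3, 4, 5, 7}) = 2
G(20) = mex({0, 2, 3, 4, 5, 6, 7}) = 1
G(21) = mex({0, 1, 2, 3, 5, 6, 7}) = 4
G(22) = mex({0, 1, 2, 3, 4, 5, 7}) = 6
G(23) = mex({0, 1, 2, 3, 4, 5, 6}) = 7
G(24) = mex({0, 1, 2, 3, 5, 6, 7}) = 4
G(25) = mex({0, 2, 3, 4, 6, 7}) = 1
G(26) = mex({0, 1, 3, 4, 5, 6, 7}) = 2
G(27) = mex({0, 1, 2, 3, 4, 5, 6, 7}) = 8
G(28) = mex({0, 1, 2, 3, 4, 6, 7, 8}) = 5
G(29) = mex({0, 1, 2, 3, 5, 6, 7, 8, 9}) = 4
G(30) = mex({0, 1, 2, 3, 4, 5, 6, 9, 10}) = 7
G(31) = mex({0, 1, 3, 4, 5, 7, 10, 11}) = 2
G(32) = mex({0, 2, 3, 4, 5, 6, 7, 9, 11}) = 1
G(33) = mex({0, 1, 2, 3, 4, 5, 6, 7, 9, 12}) = 8
G(34) = mex({0, 1, 2, 3, 4, 5, 7, 8, 11, 12}) = 6
G(35) = mex({0, 1, 2, 3, 4, 5, 6, 8, 9, 10, 11}) = 7
G(36) = mex({0, 1, 2, 3, 5, 6, 7, 9, 10}) = 4
G(37) = mex({0, 2, 3, 4, 6, 7, 9, 10, 11, 12}) = 1
G(38) = mex({0, 1, 3, 4, 5, 6, 7, 9, 10, 11, 12}) = 2
G(39) = mex({0, 1, 2, 4, 5, 6, 7, 9, 10, 12, 14}) = 3
G(40) = mex({0, 2, 3, 4, 6, 7, 11, 12, 14}) = 1
G(41) = mex({0, 1, 2, 3, 5, 6, 7, 9, 10, 11, 12}) = 4
G(42) = mex({0, 1, 2, 3, 4, 5, 6, 9, 10}) = 7
G(43) = mex({0, 1, 3, 4, 5, 7, 9, 10, 12, 15}) = 2
Therefore G(43) = 2.

2


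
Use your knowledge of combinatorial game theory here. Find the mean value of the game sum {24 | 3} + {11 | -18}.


G1 = {24 | 3}, G2 = {11 | -18}
Each is a switch {a | b} with numbers a > b; its mean value is (a + b)/2, and mean value is additive over game sums: m(G1 + G2) = m(G1) + m(G2).
Mean of G1 = (24 + (3))/2 = 27/2 = 27/2
Mean of G2 = (11 + (-18))/2 = -7/2 = -7/2
Mean of G1 + G2 = 27/2 + -7/2 = 10

10


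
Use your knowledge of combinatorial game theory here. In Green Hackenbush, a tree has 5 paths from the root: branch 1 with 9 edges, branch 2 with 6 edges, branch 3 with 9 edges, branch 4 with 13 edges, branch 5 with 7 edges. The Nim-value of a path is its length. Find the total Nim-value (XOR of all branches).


The tree has 5 branches from the ground vertex.
In Green Hackenbush, the Nim-value of a simple path of length k is k.
Branch 1: length 9, Nim-value = 9
Branch 2: length 6, Nim-value = 6
Branch 3: length 9, Nim-value = 9
Branch 4: length 13, Nim-value = 13
Branch 5: length 7, Nim-value = 7
Total Nim-value = XOR of all branch values:
0 XOR 9 = 9
9 XOR 6 = 15
15 XOR 9 = 6
6 XOR 13 = 11
11 XOR 7 = 12
Nim-value of the tree = 12

12


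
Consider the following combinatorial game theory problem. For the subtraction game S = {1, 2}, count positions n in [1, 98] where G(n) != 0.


Subtraction set S = {1, 2}, so G(n) = n mod 3.
G(n) = 0 when n is a multiple of 3.
Multiples of 3 in [1, 98]: 32
N-positions (nonzero Grundy) = 98 - 32 = 66

66


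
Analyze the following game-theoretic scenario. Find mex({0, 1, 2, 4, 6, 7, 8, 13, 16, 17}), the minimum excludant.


Set = {0, 1, 2, 4, 6, 7, 8, 13, 16, 17}
0 is in the set.
1 is in the set.
2 is in the set.
3 is NOT in the set. This is the mex.
mex = 3

3


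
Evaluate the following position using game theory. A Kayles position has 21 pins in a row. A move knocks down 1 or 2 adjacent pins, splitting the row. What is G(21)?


Kayles: a move removes 1 or 2 adjacent pins from a contiguous row.
Removing pins from a row of k leaves two independent rows (a, b) with a + b = k - 1 (one pin) or a + b = k - 2 (two pins); an end removal gives a = 0.
By Sprague-Grundy, G(k) = mex{ G(a) XOR G(b) } over all these splits. G(0) = 0.
G(1): splits (0,0):0^0=0 -> mex({0}) = 1
G(2): splits (0,1):0^1=1 (0,0):0^0=0 -> mex({0, 1}) = 2
G(3): splits (0,2):0^2=2 (1,1):1^1=0 (0,1):0^1=1 -> mex({0, 1, 2}) = 3
G(4): splits (0,3):0^3=3 (1,2):1^2=3 (0,2):0^2=2 (1,1):1^1=0 -> mex({0, 2, 3}) = 1
G(5): splits (0,4):0^1=1 (1,3):1^3=2 (2,2):2^2=0 (0,3):0^3=3 (1,2):1^2=3 -> mex({0, 1, 2, 3}) = 4
G(6) = mex({0, 1, 2, 4}) = 3
G(7) = mex({0, 1, 3, 4, 5}) = 2
G(8) = mex({0, 2, 3, 5, 6}) = 1
G(9) = mex({0, 1, 2, 3, 6, 7}) = 4
G(10) = mex({0, 1, 3, 4, 5, 7}) = 2
G(11) = mex({0, 1, 2, 3, 4, 5}) = 6
G(12) = mex({0, 1, 2, 3, 5, 6, 7}) = 4
G(13) = mex({0, 2, 3, 4, 6, 7}) = 1
G(14) = mex({0, 1, 4, 5, 6, 7}) = 2
G(15) = mex({0, 1, 2, 3, 4, 5, 6}) = 7
G(16) = mex({0, 2, 3, 5, 6, 7}) = 1
G(17) = mex({0, 1, 2, 3, 5, 6, 7}) = 4
G(18) = mex({0, 1, 2, 4, 5, 6}) = 3
G(19) = mex({0, 1, 3, 4, 5, 7}) = 2
G(20) = mex({0, 2, 3, 4, 5, 6, 7}) = 1
G(21) = mex({0, 1, 2, 3, 5, 6, 7}) = 4
Therefore G(21) = 4.

4


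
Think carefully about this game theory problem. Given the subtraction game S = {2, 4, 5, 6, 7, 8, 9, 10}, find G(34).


The subtraction set is S = {2, 4, 5, 6, 7, 8, 9, 10}.
G(k) = mex{ G(k - s) : s in S, s <= k }. We compute iteratively: G(0) = 0.
G(1) = mex({}) = 0
G(2) = mex({0}) = 1
G(3) = mex({0}) = 1
G(4) = mex({0, 1}) = 2
G(5) = mex({0, 1}) = 2
G(6) = mex({0, 1, 2}) = 3
G(7) = mex({0, 1, 2}) = 3
G(8) = mex({0, 1, 2, 3}) = 4
G(9) = mex({0, 1, 2, 3}) = 4
G(10) = mex({0, 1, 2, 3, 4}) = 5
G(11) = mex({0, 1, 2, 3, 4}) = 5
G(12) = mex({1, 2, 3, 4, 5}) = 0
G(13) = mex({1, 2, 3, 4, 5}) = 0
G(14) = mex({0, 2, 3, 4, 5}) = 1
G(15) = mex({0, 2, 3, 4, 5}) = 1
G(16) = mex({0, 1, 3, 4, 5}) = 2
G(17) = mex({0, 1, 3, 4, 5}) = 2
G(18) = mex({0, 1, 2, 4, 5}) = 3
G(19) = mex({0, 1, 2, 4, 5}) = 3
G(20) = mex({0, 1, 2, 3, 5}) = 4
G(21) = mex({0, 1, 2, 3, 5}) = 4
Observe that G(12)..G(21) = 0, 0, 1, 1, 2, 2, 3, 3, 4, 4 repeats G(0)..G(9) = 0, 0, 1, 1, 2, 2, 3, 3, 4, 4.
For k >= max(S) = 10, G(k) is determined by the previous 10 values G(k-10)..G(k-1); a window of 10 consecutive values has recurred shifted by 12, so by induction G(k + 12) = G(k) for all k >= 0: the sequence is periodic from the start with period 12.
One period: G(0..11) = 0, 0, 1, 1, 2, 2, 3, 3, 4, 4, 5, 5.
34 mod 12 = 10, so G(34) = G(10) = 5.

5


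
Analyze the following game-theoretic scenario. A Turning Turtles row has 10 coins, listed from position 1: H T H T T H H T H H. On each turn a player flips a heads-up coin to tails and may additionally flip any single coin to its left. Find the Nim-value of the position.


Coins: H T H T T H H T H H
Key fact: a single head at position k behaves exactly like a Nim heap of size k (turning it to T and optionally flipping a coin at j < k corresponds to moving the heap from k to j, or to 0), and heads combine as a disjunctive sum (two heads at the same place would cancel, matching j XOR j = 0). So the Nim-value is the XOR of the 1-indexed positions of the heads.
Face-up positions (1-indexed): [1, 3, 6, 7, 9, 10]
XOR 0 with 1: 0 XOR 1 = 1
XOR 1 with 3: 1 XOR 3 = 2
XOR 2 with 6: 2 XOR 6 = 4
XOR 4 with 7: 4 XOR 7 = 3
XOR 3 with 9: 3 XOR 9 = 10
XOR 10 with 10: 10 XOR 10 = 0
Nim-value = 0

0


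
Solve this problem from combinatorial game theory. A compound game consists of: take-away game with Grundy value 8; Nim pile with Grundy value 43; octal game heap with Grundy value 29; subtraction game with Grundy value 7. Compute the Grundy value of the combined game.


By the Sprague-Grundy theorem, the Grundy value of a sum of games is the XOR of individual Grundy values.
take-away game: Grundy value = 8. Running XOR: 0 XOR 8 = 8
Nim pile: Grundy value = 43. Running XOR: 8 XOR 43 = 35
octal game heap: Grundy value = 29. Running XOR: 35 XOR 29 = 62
subtraction game: Grundy value = 7. Running XOR: 62 XOR 7 = 57
The combined Grundy value is 57.

57
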